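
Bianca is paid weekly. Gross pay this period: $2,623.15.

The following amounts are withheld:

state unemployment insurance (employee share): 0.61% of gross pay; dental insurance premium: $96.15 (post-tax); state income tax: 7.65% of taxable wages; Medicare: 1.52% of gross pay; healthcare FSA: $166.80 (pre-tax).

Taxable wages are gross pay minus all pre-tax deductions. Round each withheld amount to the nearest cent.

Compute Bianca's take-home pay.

Healthcare FSA: $166.80
Taxable wages = $2,623.15 − $166.80 = $2,456.35
State income tax: $2,456.35 × 0.0765 = $187.91
Medicare: $2,623.15 × 0.0152 = $39.87
State unemployment insurance (employee share): $2,623.15 × 0.0061 = $16.00
Dental insurance premium: $96.15
Total deductions = $166.80 + $187.91 + $39.87 + $16.00 + $96.15 = $506.73
Net pay = $2,623.15 − $506.73 = $2,116.42

$2,116.42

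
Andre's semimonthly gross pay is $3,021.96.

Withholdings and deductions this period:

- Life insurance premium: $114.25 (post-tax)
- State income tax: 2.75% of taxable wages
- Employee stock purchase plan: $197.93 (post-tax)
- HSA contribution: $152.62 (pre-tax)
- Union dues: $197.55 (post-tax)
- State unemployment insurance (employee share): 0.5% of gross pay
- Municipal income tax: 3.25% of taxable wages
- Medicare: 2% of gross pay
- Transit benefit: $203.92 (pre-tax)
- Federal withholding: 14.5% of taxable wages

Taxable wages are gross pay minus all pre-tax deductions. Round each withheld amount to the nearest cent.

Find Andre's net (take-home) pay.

Transit benefit: $203.92
HSA contribution: $152.62
Pre-tax total = $203.92 + $152.62 = $356.54
Taxable wages = $3,021.96 − $356.54 = $2,665.42
Municipal income tax: $2,665.42 × 0.0325 = $86.63
Federal withholding: $2,665.42 × 0.145 = $386.49
State income tax: $2,665.42 × 0.0275 = $73.30
Medicare: $3,021.96 × 0.02 = $60.44
State unemployment insurance (employee share): $3,021.96 × 0.005 = $15.11
Union dues: $197.55
Life insurance premium: $114.25
Employee stock purchase plan: $197.93
Total deductions = $203.92 + $152.62 + $86.63 + $386.49 + $73.30 + $60.44 + $15.11 + $197.55 + $114.25 + $197.93 = $1,488.24
Net pay = $3,021.96 − $1,488.24 = $1,533.72

$1,533.72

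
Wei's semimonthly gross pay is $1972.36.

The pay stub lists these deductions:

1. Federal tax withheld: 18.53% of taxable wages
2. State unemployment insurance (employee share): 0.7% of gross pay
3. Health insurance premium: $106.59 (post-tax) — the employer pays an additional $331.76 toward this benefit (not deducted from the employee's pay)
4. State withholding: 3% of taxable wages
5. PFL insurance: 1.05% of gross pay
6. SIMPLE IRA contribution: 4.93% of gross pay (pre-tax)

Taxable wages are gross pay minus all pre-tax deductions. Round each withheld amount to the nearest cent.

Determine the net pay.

$1330.30

SIMPLE IRA contribution: $1972.36 × 0.0493 = $97.24
Taxable wages = $1972.36 − $97.24 = $1875.12
State withholding: $1875.12 × 0.03 = $56.25
Federal tax withheld: $1875.12 × 0.1853 = $347.46
State unemployment insurance (employee share): $1972.36 × 0.007 = $13.81
PFL insurance: $1972.36 × 0.0105 = $20.71
Health insurance premium: $106.59
(Employer's $331.76 toward health insurance premium is not withheld from the employee.)
Total deductions = $97.24 + $56.25 + $347.46 + $13.81 + $20.71 + $106.59 = $642.06
Net pay = $1972.36 − $642.06 = $1330.30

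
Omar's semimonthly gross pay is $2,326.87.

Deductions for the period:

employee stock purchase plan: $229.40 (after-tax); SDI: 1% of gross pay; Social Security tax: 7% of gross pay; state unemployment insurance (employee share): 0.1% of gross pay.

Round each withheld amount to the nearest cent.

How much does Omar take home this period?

Social Security tax: $2,326.87 × 0.07 = $162.88
State unemployment insurance (employee share): $2,326.87 × 0.001 = $2.33
SDI: $2,326.87 × 0.01 = $23.27
Employee stock purchase plan: $229.40
Total deductions = $162.88 + $2.33 + $23.27 + $229.40 = $417.88
Net pay = $2,326.87 − $417.88 = $1,908.99

$1,908.99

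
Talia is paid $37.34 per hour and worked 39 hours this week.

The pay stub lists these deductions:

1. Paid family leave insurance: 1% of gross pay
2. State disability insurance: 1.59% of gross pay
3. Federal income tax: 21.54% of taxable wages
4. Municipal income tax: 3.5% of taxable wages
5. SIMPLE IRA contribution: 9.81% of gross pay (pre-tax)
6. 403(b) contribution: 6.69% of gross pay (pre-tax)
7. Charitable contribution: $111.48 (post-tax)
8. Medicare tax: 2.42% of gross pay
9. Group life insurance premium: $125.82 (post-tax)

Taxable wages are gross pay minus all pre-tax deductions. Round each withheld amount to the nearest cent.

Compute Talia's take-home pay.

$601.25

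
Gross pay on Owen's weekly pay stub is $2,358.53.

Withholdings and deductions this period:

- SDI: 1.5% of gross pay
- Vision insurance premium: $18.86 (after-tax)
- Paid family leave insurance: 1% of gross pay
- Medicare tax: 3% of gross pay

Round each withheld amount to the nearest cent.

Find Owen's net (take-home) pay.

$2,209.94

SDI: $2,358.53 × 0.015 = $35.38
Medicare tax: $2,358.53 × 0.03 = $70.76
Paid family leave insurance: $2,358.53 × 0.01 = $23.59
Vision insurance premium: $18.86
Total deductions = $35.38 + $70.76 + $23.59 + $18.86 = $148.59
Net pay = $2,358.53 − $148.59 = $2,209.94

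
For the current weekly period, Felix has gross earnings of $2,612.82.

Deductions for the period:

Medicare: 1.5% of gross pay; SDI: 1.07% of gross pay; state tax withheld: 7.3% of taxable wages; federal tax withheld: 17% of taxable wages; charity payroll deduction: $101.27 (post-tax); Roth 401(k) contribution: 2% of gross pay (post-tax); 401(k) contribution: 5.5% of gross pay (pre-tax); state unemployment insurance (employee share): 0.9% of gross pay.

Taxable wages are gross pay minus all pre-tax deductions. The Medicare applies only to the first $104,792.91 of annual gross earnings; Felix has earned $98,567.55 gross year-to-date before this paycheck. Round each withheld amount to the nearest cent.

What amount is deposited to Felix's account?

401(k) contribution: $2,612.82 × 0.055 = $143.71
Taxable wages = $2,612.82 − $143.71 = $2,469.11
Federal tax withheld: $2,469.11 × 0.17 = $419.75
State tax withheld: $2,469.11 × 0.073 = $180.25
Medicare: cap not yet reached, full $2,612.82 is subject → $2,612.82 × 0.015 = $39.19
State unemployment insurance (employee share): $2,612.82 × 0.009 = $23.52
SDI: $2,612.82 × 0.0107 = $27.96
Charity payroll deduction: $101.27
Roth 401(k) contribution: $2,612.82 × 0.02 = $52.26
Total deductions = $143.71 + $419.75 + $180.25 + $39.19 + $23.52 + $27.96 + $101.27 + $52.26 = $987.91
Net pay = $2,612.82 − $987.91 = $1,624.91

$1,624.91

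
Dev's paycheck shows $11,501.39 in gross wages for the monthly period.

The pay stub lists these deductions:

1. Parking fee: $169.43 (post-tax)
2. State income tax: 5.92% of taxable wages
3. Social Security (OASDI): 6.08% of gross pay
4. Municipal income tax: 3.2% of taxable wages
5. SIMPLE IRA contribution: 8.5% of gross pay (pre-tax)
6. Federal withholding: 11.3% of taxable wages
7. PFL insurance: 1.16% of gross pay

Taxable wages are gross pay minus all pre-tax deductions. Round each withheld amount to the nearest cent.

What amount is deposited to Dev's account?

SIMPLE IRA contribution: $11,501.39 × 0.085 = $977.62
Taxable wages = $11,501.39 − $977.62 = $10,523.77
State income tax: $10,523.77 × 0.0592 = $623.01
Municipal income tax: $10,523.77 × 0.032 = $336.76
Federal withholding: $10,523.77 × 0.113 = $1,189.19
Social Security (OASDI): $11,501.39 × 0.0608 = $699.28
PFL insurance: $11,501.39 × 0.0116 = $133.42
Parking fee: $169.43
Total deductions = $977.62 + $623.01 + $336.76 + $1,189.19 + $699.28 + $133.42 + $169.43 = $4,128.71
Net pay = $11,501.39 − $4,128.71 = $7,372.68

$7,372.68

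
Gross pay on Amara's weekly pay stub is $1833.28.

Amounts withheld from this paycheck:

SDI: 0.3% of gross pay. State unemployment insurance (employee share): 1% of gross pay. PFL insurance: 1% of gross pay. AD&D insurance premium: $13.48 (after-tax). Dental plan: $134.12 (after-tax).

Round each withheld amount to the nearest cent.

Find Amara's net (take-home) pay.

State unemployment insurance (employee share): $1833.28 × 0.01 = $18.33
SDI: $1833.28 × 0.003 = $5.50
PFL insurance: $1833.28 × 0.01 = $18.33
Dental plan: $134.12
AD&D insurance premium: $13.48
Total deductions = $18.33 + $5.50 + $18.33 + $134.12 + $13.48 = $189.76
Net pay = $1833.28 − $189.76 = $1643.52

$1643.52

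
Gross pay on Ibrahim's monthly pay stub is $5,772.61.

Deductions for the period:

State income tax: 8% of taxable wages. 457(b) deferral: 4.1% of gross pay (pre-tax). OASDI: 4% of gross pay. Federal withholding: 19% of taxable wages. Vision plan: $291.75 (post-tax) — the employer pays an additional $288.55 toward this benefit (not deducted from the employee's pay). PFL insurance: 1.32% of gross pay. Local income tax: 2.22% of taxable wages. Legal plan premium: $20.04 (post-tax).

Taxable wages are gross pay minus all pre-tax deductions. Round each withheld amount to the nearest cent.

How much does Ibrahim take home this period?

457(b) deferral: $5,772.61 × 0.041 = $236.68
Taxable wages = $5,772.61 − $236.68 = $5,535.93
Federal withholding: $5,535.93 × 0.19 = $1,051.83
Local income tax: $5,535.93 × 0.0222 = $122.90
State income tax: $5,535.93 × 0.08 = $442.87
PFL insurance: $5,772.61 × 0.0132 = $76.20
OASDI: $5,772.61 × 0.04 = $230.90
Legal plan premium: $20.04
Vision plan: $291.75
(Employer's $288.55 toward vision plan is not withheld from the employee.)
Total deductions = $236.68 + $1,051.83 + $122.90 + $442.87 + $76.20 + $230.90 + $20.04 + $291.75 = $2,473.17
Net pay = $5,772.61 − $2,473.17 = $3,299.44

$3,299.44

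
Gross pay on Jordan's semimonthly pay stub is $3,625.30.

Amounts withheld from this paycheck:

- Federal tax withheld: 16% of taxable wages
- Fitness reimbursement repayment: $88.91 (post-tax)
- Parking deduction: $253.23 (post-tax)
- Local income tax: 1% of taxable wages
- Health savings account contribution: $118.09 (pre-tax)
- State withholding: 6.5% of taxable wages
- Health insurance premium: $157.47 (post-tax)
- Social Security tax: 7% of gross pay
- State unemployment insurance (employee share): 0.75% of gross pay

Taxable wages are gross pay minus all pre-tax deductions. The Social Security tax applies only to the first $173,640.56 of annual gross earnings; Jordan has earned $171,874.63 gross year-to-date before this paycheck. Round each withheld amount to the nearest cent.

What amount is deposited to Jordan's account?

$2,032.60

Health savings account contribution: $118.09
Taxable wages = $3,625.30 − $118.09 = $3,507.21
Local income tax: $3,507.21 × 0.01 = $35.07
State withholding: $3,507.21 × 0.065 = $227.97
Federal tax withheld: $3,507.21 × 0.16 = $561.15
Social Security tax: only $173,640.56 − $171,874.63 = $1,765.93 of this check is subject → $1,765.93 × 0.07 = $123.62
State unemployment insurance (employee share): $3,625.30 × 0.0075 = $27.19
Fitness reimbursement repayment: $88.91
Health insurance premium: $157.47
Parking deduction: $253.23
Total deductions = $118.09 + $35.07 + $227.97 + $561.15 + $123.62 + $27.19 + $88.91 + $157.47 + $253.23 = $1,592.70
Net pay = $3,625.30 − $1,592.70 = $2,032.60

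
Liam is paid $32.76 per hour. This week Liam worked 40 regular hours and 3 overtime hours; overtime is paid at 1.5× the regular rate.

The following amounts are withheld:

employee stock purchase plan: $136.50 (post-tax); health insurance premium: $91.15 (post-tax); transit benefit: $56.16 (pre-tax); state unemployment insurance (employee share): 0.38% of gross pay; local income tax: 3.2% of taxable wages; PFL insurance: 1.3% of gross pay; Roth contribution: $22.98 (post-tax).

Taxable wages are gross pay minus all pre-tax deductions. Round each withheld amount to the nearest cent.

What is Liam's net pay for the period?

$1,081.69

Regular pay: 40 × $32.76 = $1,310.40
Overtime pay: 3 × $32.76 × 1.5 = $147.42
Gross pay = $1,310.40 + $147.42 = $1,457.82
Transit benefit: $56.16
Taxable wages = $1,457.82 − $56.16 = $1,401.66
Local income tax: $1,401.66 × 0.032 = $44.85
State unemployment insurance (employee share): $1,457.82 × 0.0038 = $5.54
PFL insurance: $1,457.82 × 0.013 = $18.95
Employee stock purchase plan: $136.50
Roth contribution: $22.98
Health insurance premium: $91.15
Total deductions = $56.16 + $44.85 + $5.54 + $18.95 + $136.50 + $22.98 + $91.15 = $376.13
Net pay = $1,457.82 − $376.13 = $1,081.69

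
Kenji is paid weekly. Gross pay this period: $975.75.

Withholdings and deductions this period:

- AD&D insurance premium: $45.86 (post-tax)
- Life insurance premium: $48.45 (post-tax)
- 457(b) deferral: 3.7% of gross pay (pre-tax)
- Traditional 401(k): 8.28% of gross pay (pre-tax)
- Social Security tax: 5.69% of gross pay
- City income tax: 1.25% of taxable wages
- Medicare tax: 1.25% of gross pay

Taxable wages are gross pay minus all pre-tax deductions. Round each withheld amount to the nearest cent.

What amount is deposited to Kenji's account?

Traditional 401(k): $975.75 × 0.0828 = $80.79
457(b) deferral: $975.75 × 0.037 = $36.10
Pre-tax total = $80.79 + $36.10 = $116.89
Taxable wages = $975.75 − $116.89 = $858.86
City income tax: $858.86 × 0.0125 = $10.74
Medicare tax: $975.75 × 0.0125 = $12.20
Social Security tax: $975.75 × 0.0569 = $55.52
Life insurance premium: $48.45
AD&D insurance premium: $45.86
Total deductions = $80.79 + $36.10 + $10.74 + $12.20 + $55.52 + $48.45 + $45.86 = $289.66
Net pay = $975.75 − $289.66 = $686.09

$686.09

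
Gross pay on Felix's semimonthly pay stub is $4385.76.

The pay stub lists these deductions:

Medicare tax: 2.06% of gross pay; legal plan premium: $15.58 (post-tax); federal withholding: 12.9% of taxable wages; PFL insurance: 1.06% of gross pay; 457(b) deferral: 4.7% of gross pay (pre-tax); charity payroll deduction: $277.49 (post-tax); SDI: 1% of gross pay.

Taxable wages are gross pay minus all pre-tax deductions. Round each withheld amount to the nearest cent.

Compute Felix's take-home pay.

$3166.69

457(b) deferral: $4385.76 × 0.047 = $206.13
Taxable wages = $4385.76 − $206.13 = $4179.63
Federal withholding: $4179.63 × 0.129 = $539.17
PFL insurance: $4385.76 × 0.0106 = $46.49
SDI: $4385.76 × 0.01 = $43.86
Medicare tax: $4385.76 × 0.0206 = $90.35
Charity payroll deduction: $277.49
Legal plan premium: $15.58
Total deductions = $206.13 + $539.17 + $46.49 + $43.86 + $90.35 + $277.49 + $15.58 = $1219.07
Net pay = $4385.76 − $1219.07 = $3166.69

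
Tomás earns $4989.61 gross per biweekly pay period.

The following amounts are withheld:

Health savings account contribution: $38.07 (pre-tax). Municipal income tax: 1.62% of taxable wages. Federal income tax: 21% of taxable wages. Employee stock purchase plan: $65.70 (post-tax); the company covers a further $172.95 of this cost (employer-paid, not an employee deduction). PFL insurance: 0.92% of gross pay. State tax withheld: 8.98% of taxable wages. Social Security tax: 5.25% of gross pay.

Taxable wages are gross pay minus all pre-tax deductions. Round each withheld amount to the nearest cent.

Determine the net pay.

$3013.31

Health savings account contribution: $38.07
Taxable wages = $4989.61 − $38.07 = $4951.54
Federal income tax: $4951.54 × 0.21 = $1039.82
State tax withheld: $4951.54 × 0.0898 = $444.65
Municipal income tax: $4951.54 × 0.0162 = $80.21
Social Security tax: $4989.61 × 0.0525 = $261.95
PFL insurance: $4989.61 × 0.0092 = $45.90
Employee stock purchase plan: $65.70
(Employer's $172.95 toward employee stock purchase plan is not withheld from the employee.)
Total deductions = $38.07 + $1039.82 + $444.65 + $80.21 + $261.95 + $45.90 + $65.70 = $1976.30
Net pay = $4989.61 − $1976.30 = $3013.31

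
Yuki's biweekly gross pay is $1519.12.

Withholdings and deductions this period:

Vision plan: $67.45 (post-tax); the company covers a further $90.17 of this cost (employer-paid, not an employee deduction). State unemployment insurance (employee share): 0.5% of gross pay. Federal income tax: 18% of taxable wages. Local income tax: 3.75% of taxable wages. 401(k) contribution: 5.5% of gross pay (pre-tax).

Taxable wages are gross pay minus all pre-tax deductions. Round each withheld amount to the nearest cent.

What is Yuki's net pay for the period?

401(k) contribution: $1519.12 × 0.055 = $83.55
Taxable wages = $1519.12 − $83.55 = $1435.57
Federal income tax: $1435.57 × 0.18 = $258.40
Local income tax: $1435.57 × 0.0375 = $53.83
State unemployment insurance (employee share): $1519.12 × 0.005 = $7.60
Vision plan: $67.45
(Employer's $90.17 toward vision plan is not withheld from the employee.)
Total deductions = $83.55 + $258.40 + $53.83 + $7.60 + $67.45 = $470.83
Net pay = $1519.12 − $470.83 = $1048.29

$1048.29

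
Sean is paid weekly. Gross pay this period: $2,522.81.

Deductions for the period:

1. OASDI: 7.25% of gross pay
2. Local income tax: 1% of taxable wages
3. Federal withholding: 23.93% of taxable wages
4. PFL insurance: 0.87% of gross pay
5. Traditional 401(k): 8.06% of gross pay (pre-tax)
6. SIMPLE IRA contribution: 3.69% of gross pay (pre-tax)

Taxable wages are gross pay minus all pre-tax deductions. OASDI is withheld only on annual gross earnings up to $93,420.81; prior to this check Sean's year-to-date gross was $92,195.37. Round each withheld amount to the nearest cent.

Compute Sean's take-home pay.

$1,560.56

SIMPLE IRA contribution: $2,522.81 × 0.0369 = $93.09
Traditional 401(k): $2,522.81 × 0.0806 = $203.34
Pre-tax total = $93.09 + $203.34 = $296.43
Taxable wages = $2,522.81 − $296.43 = $2,226.38
Local income tax: $2,226.38 × 0.01 = $22.26
Federal withholding: $2,226.38 × 0.2393 = $532.77
PFL insurance: $2,522.81 × 0.0087 = $21.95
OASDI: only $93,420.81 − $92,195.37 = $1,225.44 of this check is subject → $1,225.44 × 0.0725 = $88.84
Total deductions = $93.09 + $203.34 + $22.26 + $532.77 + $21.95 + $88.84 = $962.25
Net pay = $2,522.81 − $962.25 = $1,560.56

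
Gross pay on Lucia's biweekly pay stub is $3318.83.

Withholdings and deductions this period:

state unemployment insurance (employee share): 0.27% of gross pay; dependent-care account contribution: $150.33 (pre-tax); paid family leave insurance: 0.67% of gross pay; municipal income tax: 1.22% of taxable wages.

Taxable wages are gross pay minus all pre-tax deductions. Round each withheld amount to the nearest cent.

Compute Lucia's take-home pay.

$3098.64

Dependent-care account contribution: $150.33
Taxable wages = $3318.83 − $150.33 = $3168.50
Municipal income tax: $3168.50 × 0.0122 = $38.66
Paid family leave insurance: $3318.83 × 0.0067 = $22.24
State unemployment insurance (employee share): $3318.83 × 0.0027 = $8.96
Total deductions = $150.33 + $38.66 + $22.24 + $8.96 = $220.19
Net pay = $3318.83 − $220.19 = $3098.64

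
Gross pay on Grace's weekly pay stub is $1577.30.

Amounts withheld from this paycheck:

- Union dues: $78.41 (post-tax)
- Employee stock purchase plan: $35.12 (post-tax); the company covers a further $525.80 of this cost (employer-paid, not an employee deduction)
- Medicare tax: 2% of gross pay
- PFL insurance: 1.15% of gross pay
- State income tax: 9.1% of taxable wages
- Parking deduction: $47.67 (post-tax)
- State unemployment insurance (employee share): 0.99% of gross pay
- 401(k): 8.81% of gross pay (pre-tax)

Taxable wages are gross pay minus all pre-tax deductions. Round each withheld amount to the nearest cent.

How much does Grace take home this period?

$1080.94

401(k): $1577.30 × 0.0881 = $138.96
Taxable wages = $1577.30 − $138.96 = $1438.34
State income tax: $1438.34 × 0.091 = $130.89
Medicare tax: $1577.30 × 0.02 = $31.55
PFL insurance: $1577.30 × 0.0115 = $18.14
State unemployment insurance (employee share): $1577.30 × 0.0099 = $15.62
Union dues: $78.41
Parking deduction: $47.67
Employee stock purchase plan: $35.12
(Employer's $525.80 toward employee stock purchase plan is not withheld from the employee.)
Total deductions = $138.96 + $130.89 + $31.55 + $18.14 + $15.62 + $78.41 + $47.67 + $35.12 = $496.36
Net pay = $1577.30 − $496.36 = $1080.94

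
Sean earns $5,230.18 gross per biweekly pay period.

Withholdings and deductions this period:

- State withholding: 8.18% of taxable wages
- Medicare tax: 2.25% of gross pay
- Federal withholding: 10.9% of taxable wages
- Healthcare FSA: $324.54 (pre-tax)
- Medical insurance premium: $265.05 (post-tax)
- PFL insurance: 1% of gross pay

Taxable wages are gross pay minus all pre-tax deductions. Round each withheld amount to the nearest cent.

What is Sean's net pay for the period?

Healthcare FSA: $324.54
Taxable wages = $5,230.18 − $324.54 = $4,905.64
State withholding: $4,905.64 × 0.0818 = $401.28
Federal withholding: $4,905.64 × 0.109 = $534.71
Medicare tax: $5,230.18 × 0.0225 = $117.68
PFL insurance: $5,230.18 × 0.01 = $52.30
Medical insurance premium: $265.05
Total deductions = $324.54 + $401.28 + $534.71 + $117.68 + $52.30 + $265.05 = $1,695.56
Net pay = $5,230.18 − $1,695.56 = $3,534.62

$3,534.62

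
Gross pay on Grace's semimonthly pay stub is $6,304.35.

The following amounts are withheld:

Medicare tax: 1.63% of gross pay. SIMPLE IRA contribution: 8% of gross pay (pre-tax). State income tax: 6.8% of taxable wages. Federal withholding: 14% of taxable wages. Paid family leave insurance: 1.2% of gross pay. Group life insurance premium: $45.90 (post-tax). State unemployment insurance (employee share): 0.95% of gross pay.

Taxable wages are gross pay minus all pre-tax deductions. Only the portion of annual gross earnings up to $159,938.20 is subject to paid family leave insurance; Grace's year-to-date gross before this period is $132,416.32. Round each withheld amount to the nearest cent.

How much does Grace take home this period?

$4,309.40

SIMPLE IRA contribution: $6,304.35 × 0.08 = $504.35
Taxable wages = $6,304.35 − $504.35 = $5,800.00
State income tax: $5,800.00 × 0.068 = $394.40
Federal withholding: $5,800.00 × 0.14 = $812.00
Paid family leave insurance: cap not yet reached, full $6,304.35 is subject → $6,304.35 × 0.012 = $75.65
Medicare tax: $6,304.35 × 0.0163 = $102.76
State unemployment insurance (employee share): $6,304.35 × 0.0095 = $59.89
Group life insurance premium: $45.90
Total deductions = $504.35 + $394.40 + $812.00 + $75.65 + $102.76 + $59.89 + $45.90 = $1,994.95
Net pay = $6,304.35 − $1,994.95 = $4,309.40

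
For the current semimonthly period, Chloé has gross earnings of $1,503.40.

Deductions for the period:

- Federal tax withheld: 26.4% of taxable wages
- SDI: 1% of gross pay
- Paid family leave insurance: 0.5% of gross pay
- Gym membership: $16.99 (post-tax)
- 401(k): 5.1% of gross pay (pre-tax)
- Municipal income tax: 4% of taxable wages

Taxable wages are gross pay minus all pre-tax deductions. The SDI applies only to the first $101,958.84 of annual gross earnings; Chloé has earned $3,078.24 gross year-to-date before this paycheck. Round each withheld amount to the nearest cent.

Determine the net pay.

$953.46

401(k): $1,503.40 × 0.051 = $76.67
Taxable wages = $1,503.40 − $76.67 = $1,426.73
Federal tax withheld: $1,426.73 × 0.264 = $376.66
Municipal income tax: $1,426.73 × 0.04 = $57.07
SDI: cap not yet reached, full $1,503.40 is subject → $1,503.40 × 0.01 = $15.03
Paid family leave insurance: $1,503.40 × 0.005 = $7.52
Gym membership: $16.99
Total deductions = $76.67 + $376.66 + $57.07 + $15.03 + $7.52 + $16.99 = $549.94
Net pay = $1,503.40 − $549.94 = $953.46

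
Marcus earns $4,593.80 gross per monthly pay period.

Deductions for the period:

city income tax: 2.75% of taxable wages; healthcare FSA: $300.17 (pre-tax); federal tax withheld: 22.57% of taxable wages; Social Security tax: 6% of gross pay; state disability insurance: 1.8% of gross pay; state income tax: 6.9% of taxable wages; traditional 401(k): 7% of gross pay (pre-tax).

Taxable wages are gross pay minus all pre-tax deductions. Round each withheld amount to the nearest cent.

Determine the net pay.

Healthcare FSA: $300.17
Traditional 401(k): $4,593.80 × 0.07 = $321.57
Pre-tax total = $300.17 + $321.57 = $621.74
Taxable wages = $4,593.80 − $621.74 = $3,972.06
Federal tax withheld: $3,972.06 × 0.2257 = $896.49
State income tax: $3,972.06 × 0.069 = $274.07
City income tax: $3,972.06 × 0.0275 = $109.23
State disability insurance: $4,593.80 × 0.018 = $82.69
Social Security tax: $4,593.80 × 0.06 = $275.63
Total deductions = $300.17 + $321.57 + $896.49 + $274.07 + $109.23 + $82.69 + $275.63 = $2,259.85
Net pay = $4,593.80 − $2,259.85 = $2,333.95

$2,333.95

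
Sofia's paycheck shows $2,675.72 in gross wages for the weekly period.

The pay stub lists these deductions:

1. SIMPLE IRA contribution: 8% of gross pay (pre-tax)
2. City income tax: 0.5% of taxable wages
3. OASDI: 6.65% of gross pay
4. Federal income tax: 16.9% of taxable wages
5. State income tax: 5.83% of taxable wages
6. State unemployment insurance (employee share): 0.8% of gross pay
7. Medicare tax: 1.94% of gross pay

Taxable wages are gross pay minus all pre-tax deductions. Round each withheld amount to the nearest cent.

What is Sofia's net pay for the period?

$1,638.56

SIMPLE IRA contribution: $2,675.72 × 0.08 = $214.06
Taxable wages = $2,675.72 − $214.06 = $2,461.66
City income tax: $2,461.66 × 0.005 = $12.31
Federal income tax: $2,461.66 × 0.169 = $416.02
State income tax: $2,461.66 × 0.0583 = $143.51
Medicare tax: $2,675.72 × 0.0194 = $51.91
State unemployment insurance (employee share): $2,675.72 × 0.008 = $21.41
OASDI: $2,675.72 × 0.0665 = $177.94
Total deductions = $214.06 + $12.31 + $416.02 + $143.51 + $51.91 + $21.41 + $177.94 = $1,037.16
Net pay = $2,675.72 − $1,037.16 = $1,638.56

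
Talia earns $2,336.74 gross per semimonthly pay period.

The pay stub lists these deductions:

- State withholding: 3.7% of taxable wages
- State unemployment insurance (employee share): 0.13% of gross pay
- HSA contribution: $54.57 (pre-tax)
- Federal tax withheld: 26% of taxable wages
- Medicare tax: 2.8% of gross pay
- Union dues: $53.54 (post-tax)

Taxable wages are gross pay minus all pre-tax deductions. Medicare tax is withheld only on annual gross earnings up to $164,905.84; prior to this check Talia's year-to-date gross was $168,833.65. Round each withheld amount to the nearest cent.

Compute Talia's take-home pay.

HSA contribution: $54.57
Taxable wages = $2,336.74 − $54.57 = $2,282.17
Federal tax withheld: $2,282.17 × 0.26 = $593.36
State withholding: $2,282.17 × 0.037 = $84.44
Medicare tax: annual cap $164,905.84 already reached (YTD $168,833.65), so $0.00
State unemployment insurance (employee share): $2,336.74 × 0.0013 = $3.04
Union dues: $53.54
Total deductions = $54.57 + $593.36 + $84.44 + $0.00 + $3.04 + $53.54 = $788.95
Net pay = $2,336.74 − $788.95 = $1,547.79

$1,547.79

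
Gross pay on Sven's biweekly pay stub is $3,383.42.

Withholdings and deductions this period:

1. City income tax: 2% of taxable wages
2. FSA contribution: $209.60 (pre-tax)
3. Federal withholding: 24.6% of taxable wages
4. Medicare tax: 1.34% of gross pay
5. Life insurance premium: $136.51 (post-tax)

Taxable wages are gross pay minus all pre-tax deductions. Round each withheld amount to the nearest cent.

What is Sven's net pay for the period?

$2,147.73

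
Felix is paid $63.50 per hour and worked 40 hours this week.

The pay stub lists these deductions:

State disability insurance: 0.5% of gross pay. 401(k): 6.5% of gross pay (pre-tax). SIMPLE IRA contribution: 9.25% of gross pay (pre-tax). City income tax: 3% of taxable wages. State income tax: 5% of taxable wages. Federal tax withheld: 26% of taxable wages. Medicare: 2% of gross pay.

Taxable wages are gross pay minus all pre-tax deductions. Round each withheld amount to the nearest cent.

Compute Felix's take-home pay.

$1348.86

Gross pay: 40 × $63.50 = $2540.00
401(k): $2540.00 × 0.065 = $165.10
SIMPLE IRA contribution: $2540.00 × 0.0925 = $234.95
Pre-tax total = $165.10 + $234.95 = $400.05
Taxable wages = $2540.00 − $400.05 = $2139.95
Federal tax withheld: $2139.95 × 0.26 = $556.39
State income tax: $2139.95 × 0.05 = $107.00
City income tax: $2139.95 × 0.03 = $64.20
Medicare: $2540.00 × 0.02 = $50.80
State disability insurance: $2540.00 × 0.005 = $12.70
Total deductions = $165.10 + $234.95 + $556.39 + $107.00 + $64.20 + $50.80 + $12.70 = $1191.14
Net pay = $2540.00 − $1191.14 = $1348.86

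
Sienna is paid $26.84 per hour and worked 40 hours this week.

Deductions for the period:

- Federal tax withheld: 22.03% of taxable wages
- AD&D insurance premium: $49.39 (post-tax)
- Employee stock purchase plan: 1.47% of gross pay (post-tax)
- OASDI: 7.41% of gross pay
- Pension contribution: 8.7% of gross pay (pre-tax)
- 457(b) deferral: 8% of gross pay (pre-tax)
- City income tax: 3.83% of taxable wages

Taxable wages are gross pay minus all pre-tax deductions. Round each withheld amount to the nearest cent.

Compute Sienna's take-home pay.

$518.32

Gross pay: 40 × $26.84 = $1,073.60
457(b) deferral: $1,073.60 × 0.08 = $85.89
Pension contribution: $1,073.60 × 0.087 = $93.40
Pre-tax total = $85.89 + $93.40 = $179.29
Taxable wages = $1,073.60 − $179.29 = $894.31
City income tax: $894.31 × 0.0383 = $34.25
Federal tax withheld: $894.31 × 0.2203 = $197.02
OASDI: $1,073.60 × 0.0741 = $79.55
AD&D insurance premium: $49.39
Employee stock purchase plan: $1,073.60 × 0.0147 = $15.78
Total deductions = $85.89 + $93.40 + $34.25 + $197.02 + $79.55 + $49.39 + $15.78 = $555.28
Net pay = $1,073.60 − $555.28 = $518.32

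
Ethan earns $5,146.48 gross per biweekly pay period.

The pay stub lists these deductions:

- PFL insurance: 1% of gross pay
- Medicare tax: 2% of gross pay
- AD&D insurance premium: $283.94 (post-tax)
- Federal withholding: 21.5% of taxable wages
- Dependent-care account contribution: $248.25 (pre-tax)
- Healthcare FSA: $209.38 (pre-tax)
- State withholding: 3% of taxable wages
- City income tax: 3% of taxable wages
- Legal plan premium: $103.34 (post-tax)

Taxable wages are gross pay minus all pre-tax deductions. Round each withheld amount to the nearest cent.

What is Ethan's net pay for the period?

$2,857.74

Healthcare FSA: $209.38
Dependent-care account contribution: $248.25
Pre-tax total = $209.38 + $248.25 = $457.63
Taxable wages = $5,146.48 − $457.63 = $4,688.85
City income tax: $4,688.85 × 0.03 = $140.67
Federal withholding: $4,688.85 × 0.215 = $1,008.10
State withholding: $4,688.85 × 0.03 = $140.67
Medicare tax: $5,146.48 × 0.02 = $102.93
PFL insurance: $5,146.48 × 0.01 = $51.46
Legal plan premium: $103.34
AD&D insurance premium: $283.94
Total deductions = $209.38 + $248.25 + $140.67 + $1,008.10 + $140.67 + $102.93 + $51.46 + $103.34 + $283.94 = $2,288.74
Net pay = $5,146.48 − $2,288.74 = $2,857.74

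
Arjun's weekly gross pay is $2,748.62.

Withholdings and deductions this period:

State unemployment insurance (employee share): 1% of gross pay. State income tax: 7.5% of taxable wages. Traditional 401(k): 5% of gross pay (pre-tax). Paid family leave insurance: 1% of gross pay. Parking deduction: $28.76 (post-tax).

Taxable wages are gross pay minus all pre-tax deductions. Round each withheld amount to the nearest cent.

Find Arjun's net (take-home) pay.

Traditional 401(k): $2,748.62 × 0.05 = $137.43
Taxable wages = $2,748.62 − $137.43 = $2,611.19
State income tax: $2,611.19 × 0.075 = $195.84
Paid family leave insurance: $2,748.62 × 0.01 = $27.49
State unemployment insurance (employee share): $2,748.62 × 0.01 = $27.49
Parking deduction: $28.76
Total deductions = $137.43 + $195.84 + $27.49 + $27.49 + $28.76 = $417.01
Net pay = $2,748.62 − $417.01 = $2,331.61

$2,331.61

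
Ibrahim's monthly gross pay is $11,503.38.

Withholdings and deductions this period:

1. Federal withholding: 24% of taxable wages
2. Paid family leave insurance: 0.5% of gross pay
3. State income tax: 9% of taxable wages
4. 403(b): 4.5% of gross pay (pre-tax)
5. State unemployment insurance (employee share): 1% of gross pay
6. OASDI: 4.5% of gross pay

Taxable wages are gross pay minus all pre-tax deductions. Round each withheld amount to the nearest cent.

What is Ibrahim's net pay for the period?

$6,670.23

403(b): $11,503.38 × 0.045 = $517.65
Taxable wages = $11,503.38 − $517.65 = $10,985.73
State income tax: $10,985.73 × 0.09 = $988.72
Federal withholding: $10,985.73 × 0.24 = $2,636.58
Paid family leave insurance: $11,503.38 × 0.005 = $57.52
OASDI: $11,503.38 × 0.045 = $517.65
State unemployment insurance (employee share): $11,503.38 × 0.01 = $115.03
Total deductions = $517.65 + $988.72 + $2,636.58 + $57.52 + $517.65 + $115.03 = $4,833.15
Net pay = $11,503.38 − $4,833.15 = $6,670.23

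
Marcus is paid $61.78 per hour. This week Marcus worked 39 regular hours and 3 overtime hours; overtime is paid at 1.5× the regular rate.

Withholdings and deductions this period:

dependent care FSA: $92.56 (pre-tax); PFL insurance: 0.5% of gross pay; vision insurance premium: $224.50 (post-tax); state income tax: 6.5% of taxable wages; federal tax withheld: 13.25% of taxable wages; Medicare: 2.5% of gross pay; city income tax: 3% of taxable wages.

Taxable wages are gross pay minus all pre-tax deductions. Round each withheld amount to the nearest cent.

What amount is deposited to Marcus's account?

Regular pay: 39 × $61.78 = $2409.42
Overtime pay: 3 × $61.78 × 1.5 = $278.01
Gross pay = $2409.42 + $278.01 = $2687.43
Dependent care FSA: $92.56
Taxable wages = $2687.43 − $92.56 = $2594.87
Federal tax withheld: $2594.87 × 0.1325 = $343.82
City income tax: $2594.87 × 0.03 = $77.85
State income tax: $2594.87 × 0.065 = $168.67
PFL insurance: $2687.43 × 0.005 = $13.44
Medicare: $2687.43 × 0.025 = $67.19
Vision insurance premium: $224.50
Total deductions = $92.56 + $343.82 + $77.85 + $168.67 + $13.44 + $67.19 + $224.50 = $988.03
Net pay = $2687.43 − $988.03 = $1699.40

$1699.40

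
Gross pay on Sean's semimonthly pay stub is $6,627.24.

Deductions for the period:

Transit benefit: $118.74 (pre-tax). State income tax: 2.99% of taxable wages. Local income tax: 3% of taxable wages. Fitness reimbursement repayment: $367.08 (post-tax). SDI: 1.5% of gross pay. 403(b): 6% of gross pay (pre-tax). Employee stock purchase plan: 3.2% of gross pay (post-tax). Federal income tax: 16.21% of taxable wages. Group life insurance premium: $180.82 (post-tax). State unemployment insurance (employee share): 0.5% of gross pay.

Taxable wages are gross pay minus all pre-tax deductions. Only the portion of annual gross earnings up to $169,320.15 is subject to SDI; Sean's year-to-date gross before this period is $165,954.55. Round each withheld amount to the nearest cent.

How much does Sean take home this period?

$3,910.66

403(b): $6,627.24 × 0.06 = $397.63
Transit benefit: $118.74
Pre-tax total = $397.63 + $118.74 = $516.37
Taxable wages = $6,627.24 − $516.37 = $6,110.87
Federal income tax: $6,110.87 × 0.1621 = $990.57
Local income tax: $6,110.87 × 0.03 = $183.33
State income tax: $6,110.87 × 0.0299 = $182.72
SDI: only $169,320.15 − $165,954.55 = $3,365.60 of this check is subject → $3,365.60 × 0.015 = $50.48
State unemployment insurance (employee share): $6,627.24 × 0.005 = $33.14
Group life insurance premium: $180.82
Employee stock purchase plan: $6,627.24 × 0.032 = $212.07
Fitness reimbursement repayment: $367.08
Total deductions = $397.63 + $118.74 + $990.57 + $183.33 + $182.72 + $50.48 + $33.14 + $180.82 + $212.07 + $367.08 = $2,716.58
Net pay = $6,627.24 − $2,716.58 = $3,910.66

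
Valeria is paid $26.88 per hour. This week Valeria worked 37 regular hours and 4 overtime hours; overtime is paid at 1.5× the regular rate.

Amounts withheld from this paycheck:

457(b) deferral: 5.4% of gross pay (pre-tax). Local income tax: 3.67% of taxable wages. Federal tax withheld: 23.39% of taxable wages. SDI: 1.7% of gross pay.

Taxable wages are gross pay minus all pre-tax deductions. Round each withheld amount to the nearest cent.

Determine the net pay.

$777.89

Regular pay: 37 × $26.88 = $994.56
Overtime pay: 4 × $26.88 × 1.5 = $161.28
Gross pay = $994.56 + $161.28 = $1155.84
457(b) deferral: $1155.84 × 0.054 = $62.42
Taxable wages = $1155.84 − $62.42 = $1093.42
Federal tax withheld: $1093.42 × 0.2339 = $255.75
Local income tax: $1093.42 × 0.0367 = $40.13
SDI: $1155.84 × 0.017 = $19.65
Total deductions = $62.42 + $255.75 + $40.13 + $19.65 = $377.95
Net pay = $1155.84 − $377.95 = $777.89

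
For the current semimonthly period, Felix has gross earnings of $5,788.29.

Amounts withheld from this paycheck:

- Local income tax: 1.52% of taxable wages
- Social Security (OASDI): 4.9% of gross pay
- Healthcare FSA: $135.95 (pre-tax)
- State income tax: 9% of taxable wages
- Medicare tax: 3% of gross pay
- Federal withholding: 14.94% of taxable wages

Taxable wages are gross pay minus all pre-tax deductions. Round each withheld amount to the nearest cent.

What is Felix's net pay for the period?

$3,755.97

Healthcare FSA: $135.95
Taxable wages = $5,788.29 − $135.95 = $5,652.34
State income tax: $5,652.34 × 0.09 = $508.71
Local income tax: $5,652.34 × 0.0152 = $85.92
Federal withholding: $5,652.34 × 0.1494 = $844.46
Medicare tax: $5,788.29 × 0.03 = $173.65
Social Security (OASDI): $5,788.29 × 0.049 = $283.63
Total deductions = $135.95 + $508.71 + $85.92 + $844.46 + $173.65 + $283.63 = $2,032.32
Net pay = $5,788.29 − $2,032.32 = $3,755.97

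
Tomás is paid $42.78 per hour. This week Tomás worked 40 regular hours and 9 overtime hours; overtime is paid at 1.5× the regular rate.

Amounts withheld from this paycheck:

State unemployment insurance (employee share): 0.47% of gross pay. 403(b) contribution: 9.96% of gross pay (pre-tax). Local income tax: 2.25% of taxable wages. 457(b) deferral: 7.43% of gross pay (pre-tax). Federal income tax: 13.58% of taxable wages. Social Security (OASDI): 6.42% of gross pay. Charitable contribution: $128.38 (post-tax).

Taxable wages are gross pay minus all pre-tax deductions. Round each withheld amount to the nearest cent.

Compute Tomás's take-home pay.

$1,305.34

Regular pay: 40 × $42.78 = $1,711.20
Overtime pay: 9 × $42.78 × 1.5 = $577.53
Gross pay = $1,711.20 + $577.53 = $2,288.73
403(b) contribution: $2,288.73 × 0.0996 = $227.96
457(b) deferral: $2,288.73 × 0.0743 = $170.05
Pre-tax total = $227.96 + $170.05 = $398.01
Taxable wages = $2,288.73 − $398.01 = $1,890.72
Local income tax: $1,890.72 × 0.0225 = $42.54
Federal income tax: $1,890.72 × 0.1358 = $256.76
State unemployment insurance (employee share): $2,288.73 × 0.0047 = $10.76
Social Security (OASDI): $2,288.73 × 0.0642 = $146.94
Charitable contribution: $128.38
Total deductions = $227.96 + $170.05 + $42.54 + $256.76 + $10.76 + $146.94 + $128.38 = $983.39
Net pay = $2,288.73 − $983.39 = $1,305.34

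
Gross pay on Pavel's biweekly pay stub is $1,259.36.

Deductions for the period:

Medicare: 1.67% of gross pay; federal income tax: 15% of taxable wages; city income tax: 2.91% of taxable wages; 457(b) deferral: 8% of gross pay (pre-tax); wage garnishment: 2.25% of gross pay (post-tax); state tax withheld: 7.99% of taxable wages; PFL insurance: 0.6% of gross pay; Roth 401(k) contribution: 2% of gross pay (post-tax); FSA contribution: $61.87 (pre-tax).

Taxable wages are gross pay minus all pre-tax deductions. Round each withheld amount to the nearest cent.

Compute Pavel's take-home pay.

$730.56

FSA contribution: $61.87
457(b) deferral: $1,259.36 × 0.08 = $100.75
Pre-tax total = $61.87 + $100.75 = $162.62
Taxable wages = $1,259.36 − $162.62 = $1,096.74
State tax withheld: $1,096.74 × 0.0799 = $87.63
Federal income tax: $1,096.74 × 0.15 = $164.51
City income tax: $1,096.74 × 0.0291 = $31.92
Medicare: $1,259.36 × 0.0167 = $21.03
PFL insurance: $1,259.36 × 0.006 = $7.56
Roth 401(k) contribution: $1,259.36 × 0.02 = $25.19
Wage garnishment: $1,259.36 × 0.0225 = $28.34
Total deductions = $61.87 + $100.75 + $87.63 + $164.51 + $31.92 + $21.03 + $7.56 + $25.19 + $28.34 = $528.80
Net pay = $1,259.36 − $528.80 = $730.56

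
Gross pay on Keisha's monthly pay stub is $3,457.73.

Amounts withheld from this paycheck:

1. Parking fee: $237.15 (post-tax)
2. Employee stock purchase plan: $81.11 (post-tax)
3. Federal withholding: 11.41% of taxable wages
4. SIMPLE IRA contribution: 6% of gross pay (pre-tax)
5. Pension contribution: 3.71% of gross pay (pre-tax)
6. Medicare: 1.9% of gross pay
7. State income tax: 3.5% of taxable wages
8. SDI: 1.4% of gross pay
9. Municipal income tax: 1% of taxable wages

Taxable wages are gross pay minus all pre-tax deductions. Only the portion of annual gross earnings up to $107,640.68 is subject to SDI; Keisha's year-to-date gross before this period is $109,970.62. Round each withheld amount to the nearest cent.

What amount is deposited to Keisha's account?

Pension contribution: $3,457.73 × 0.0371 = $128.28
SIMPLE IRA contribution: $3,457.73 × 0.06 = $207.46
Pre-tax total = $128.28 + $207.46 = $335.74
Taxable wages = $3,457.73 − $335.74 = $3,121.99
State income tax: $3,121.99 × 0.035 = $109.27
Municipal income tax: $3,121.99 × 0.01 = $31.22
Federal withholding: $3,121.99 × 0.1141 = $356.22
SDI: annual cap $107,640.68 already reached (YTD $109,970.62), so $0.00
Medicare: $3,457.73 × 0.019 = $65.70
Parking fee: $237.15
Employee stock purchase plan: $81.11
Total deductions = $128.28 + $207.46 + $109.27 + $31.22 + $356.22 + $0.00 + $65.70 + $237.15 + $81.11 = $1,216.41
Net pay = $3,457.73 − $1,216.41 = $2,241.32

$2,241.32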